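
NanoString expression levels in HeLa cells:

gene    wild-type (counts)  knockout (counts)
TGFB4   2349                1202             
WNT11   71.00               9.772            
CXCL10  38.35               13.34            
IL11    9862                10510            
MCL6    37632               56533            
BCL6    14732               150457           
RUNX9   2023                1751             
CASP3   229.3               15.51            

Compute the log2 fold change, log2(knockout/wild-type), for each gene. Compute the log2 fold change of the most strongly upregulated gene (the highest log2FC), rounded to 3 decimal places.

3.352

log2(1202/2349) = -0.967  (TGFB4)
log2(9.772/71.00) = -2.861  (WNT11)
log2(13.34/38.35) = -1.523  (CXCL10)
log2(10510/9862) = 0.092  (IL11)
log2(56533/37632) = 0.587  (MCL6)
log2(150457/14732) = 3.352  (BCL6)
log2(1751/2023) = -0.208  (RUNX9)
log2(15.51/229.3) = -3.886  (CASP3)
BCL6 is most strongly upregulated.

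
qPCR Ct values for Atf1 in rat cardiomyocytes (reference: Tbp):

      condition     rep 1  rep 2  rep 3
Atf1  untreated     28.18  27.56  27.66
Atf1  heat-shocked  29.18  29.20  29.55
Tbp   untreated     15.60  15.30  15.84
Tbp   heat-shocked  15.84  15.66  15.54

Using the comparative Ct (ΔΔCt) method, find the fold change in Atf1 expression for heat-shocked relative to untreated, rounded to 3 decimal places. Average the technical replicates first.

Mean Ct: Atf1 untreated 27.800; Atf1 heat-shocked 29.310; Tbp untreated 15.580; Tbp heat-shocked 15.680
ΔCt(untreated) = 27.800 − 15.580 = 12.220
ΔCt(heat-shocked) = 29.310 − 15.680 = 13.630
ΔΔCt = 13.630 − 12.220 = 1.410
Fold change = 2^(−1.410) = 0.3763

0.376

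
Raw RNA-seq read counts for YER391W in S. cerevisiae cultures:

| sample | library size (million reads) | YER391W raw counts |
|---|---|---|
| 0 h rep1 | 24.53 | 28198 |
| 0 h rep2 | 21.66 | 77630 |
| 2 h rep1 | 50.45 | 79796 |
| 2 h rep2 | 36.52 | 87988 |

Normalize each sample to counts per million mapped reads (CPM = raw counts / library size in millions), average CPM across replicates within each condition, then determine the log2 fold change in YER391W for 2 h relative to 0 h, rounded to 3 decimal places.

-0.246

CPM(0 h rep1) = 28198 / 24.53 = 1149.5312
CPM(0 h rep2) = 77630 / 21.66 = 3584.0259
CPM(2 h rep1) = 79796 / 50.45 = 1581.6848
CPM(2 h rep2) = 87988 / 36.52 = 2409.3100
mean CPM(0 h) = 2366.7785; mean CPM(2 h) = 1995.4974
Fold change = 1995.4974 / 2366.7785 = 0.84313
log2(0.84313) = -0.2462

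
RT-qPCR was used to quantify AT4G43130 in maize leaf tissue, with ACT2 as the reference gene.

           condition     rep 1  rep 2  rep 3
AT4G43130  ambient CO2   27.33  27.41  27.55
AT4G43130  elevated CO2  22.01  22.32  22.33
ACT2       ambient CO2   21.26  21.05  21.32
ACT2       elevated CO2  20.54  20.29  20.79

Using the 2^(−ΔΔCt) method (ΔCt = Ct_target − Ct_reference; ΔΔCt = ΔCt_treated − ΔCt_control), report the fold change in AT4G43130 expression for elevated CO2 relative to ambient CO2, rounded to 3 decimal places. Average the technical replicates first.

23.264

Mean Ct: AT4G43130 ambient CO2 27.430; AT4G43130 elevated CO2 22.220; ACT2 ambient CO2 21.210; ACT2 elevated CO2 20.540
ΔCt(ambient CO2) = 27.430 − 21.210 = 6.220
ΔCt(elevated CO2) = 22.220 − 20.540 = 1.680
ΔΔCt = 1.680 − 6.220 = -4.540
Fold change = 2^(−(-4.540)) = 2^4.540 = 23.2636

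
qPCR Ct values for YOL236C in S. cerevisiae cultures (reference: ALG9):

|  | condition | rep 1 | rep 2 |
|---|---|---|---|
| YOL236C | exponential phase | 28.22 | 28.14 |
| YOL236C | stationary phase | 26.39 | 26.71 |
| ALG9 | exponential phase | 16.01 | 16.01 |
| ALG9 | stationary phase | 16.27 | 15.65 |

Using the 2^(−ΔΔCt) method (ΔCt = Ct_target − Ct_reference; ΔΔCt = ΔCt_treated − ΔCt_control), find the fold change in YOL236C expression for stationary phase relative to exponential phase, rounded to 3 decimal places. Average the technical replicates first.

Mean Ct: YOL236C exponential phase 28.180; YOL236C stationary phase 26.550; ALG9 exponential phase 16.010; ALG9 stationary phase 15.960
ΔCt(exponential phase) = 28.180 − 16.010 = 12.170
ΔCt(stationary phase) = 26.550 − 15.960 = 10.590
ΔΔCt = 10.590 − 12.170 = -1.580
Fold change = 2^(−(-1.580)) = 2^1.580 = 2.9897

2.990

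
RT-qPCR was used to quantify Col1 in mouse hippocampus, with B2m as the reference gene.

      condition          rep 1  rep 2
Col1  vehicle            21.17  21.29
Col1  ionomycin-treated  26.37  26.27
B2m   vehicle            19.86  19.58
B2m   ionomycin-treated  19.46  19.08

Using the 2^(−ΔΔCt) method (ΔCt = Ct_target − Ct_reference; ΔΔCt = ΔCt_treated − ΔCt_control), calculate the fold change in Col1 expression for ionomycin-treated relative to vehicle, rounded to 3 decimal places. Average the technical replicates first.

Mean Ct: Col1 vehicle 21.230; Col1 ionomycin-treated 26.320; B2m vehicle 19.720; B2m ionomycin-treated 19.270
ΔCt(vehicle) = 21.230 − 19.720 = 1.510
ΔCt(ionomycin-treated) = 26.320 − 19.270 = 7.050
ΔΔCt = 7.050 − 1.510 = 5.540
Fold change = 2^(−5.540) = 0.0215

0.021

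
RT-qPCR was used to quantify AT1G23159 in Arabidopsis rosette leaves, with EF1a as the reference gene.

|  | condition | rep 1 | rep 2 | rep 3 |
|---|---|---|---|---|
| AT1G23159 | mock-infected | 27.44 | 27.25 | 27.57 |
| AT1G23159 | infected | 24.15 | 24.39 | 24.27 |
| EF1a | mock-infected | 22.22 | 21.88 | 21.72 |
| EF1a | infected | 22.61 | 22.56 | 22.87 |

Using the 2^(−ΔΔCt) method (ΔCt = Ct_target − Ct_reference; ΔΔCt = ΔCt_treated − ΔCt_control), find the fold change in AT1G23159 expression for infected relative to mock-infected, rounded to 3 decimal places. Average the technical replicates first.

Mean Ct: AT1G23159 mock-infected 27.420; AT1G23159 infected 24.270; EF1a mock-infected 21.940; EF1a infected 22.680
ΔCt(mock-infected) = 27.420 − 21.940 = 5.480
ΔCt(infected) = 24.270 − 22.680 = 1.590
ΔΔCt = 1.590 − 5.480 = -3.890
Fold change = 2^(−(-3.890)) = 2^3.890 = 14.8254

14.825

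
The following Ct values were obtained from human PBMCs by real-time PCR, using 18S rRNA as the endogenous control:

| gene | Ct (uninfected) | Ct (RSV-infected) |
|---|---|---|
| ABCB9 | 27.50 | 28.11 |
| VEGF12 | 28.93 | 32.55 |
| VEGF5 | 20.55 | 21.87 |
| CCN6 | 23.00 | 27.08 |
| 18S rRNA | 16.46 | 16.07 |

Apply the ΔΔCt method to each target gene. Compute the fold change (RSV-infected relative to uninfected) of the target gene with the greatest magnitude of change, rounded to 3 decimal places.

0.045

ABCB9: ΔΔCt = (28.11−16.07) − (27.50−16.46) = 12.04 − 11.04 = 1.00; fold change = 2^-1.00 = 0.500
VEGF12: ΔΔCt = (32.55−16.07) − (28.93−16.46) = 16.48 − 12.47 = 4.01; fold change = 2^-4.01 = 0.062
VEGF5: ΔΔCt = (21.87−16.07) − (20.55−16.46) = 5.80 − 4.09 = 1.71; fold change = 2^-1.71 = 0.306
CCN6: ΔΔCt = (27.08−16.07) − (23.00−16.46) = 11.01 − 6.54 = 4.47; fold change = 2^-4.47 = 0.045
CCN6 has the largest |ΔΔCt| = 4.47.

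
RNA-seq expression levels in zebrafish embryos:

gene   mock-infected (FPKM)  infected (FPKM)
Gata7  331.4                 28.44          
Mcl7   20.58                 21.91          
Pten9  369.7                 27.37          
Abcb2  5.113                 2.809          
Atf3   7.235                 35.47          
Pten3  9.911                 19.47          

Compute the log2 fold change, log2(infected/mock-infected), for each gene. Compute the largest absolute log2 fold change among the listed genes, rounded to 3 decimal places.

3.756

log2(28.44/331.4) = -3.543  (Gata7)
log2(21.91/20.58) = 0.090  (Mcl7)
log2(27.37/369.7) = -3.756  (Pten9)
log2(2.809/5.113) = -0.864  (Abcb2)
log2(35.47/7.235) = 2.294  (Atf3)
log2(19.47/9.911) = 0.974  (Pten3)
The largest magnitude belongs to Pten9.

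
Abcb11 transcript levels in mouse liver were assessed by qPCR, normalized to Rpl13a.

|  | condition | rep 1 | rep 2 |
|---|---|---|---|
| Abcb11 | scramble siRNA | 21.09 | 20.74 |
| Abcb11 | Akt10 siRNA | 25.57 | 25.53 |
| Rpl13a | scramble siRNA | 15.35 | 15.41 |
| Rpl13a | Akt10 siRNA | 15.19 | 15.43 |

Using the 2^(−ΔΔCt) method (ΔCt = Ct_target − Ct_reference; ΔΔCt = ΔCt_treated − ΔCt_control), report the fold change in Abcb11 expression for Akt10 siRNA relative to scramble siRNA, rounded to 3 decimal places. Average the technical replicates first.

0.038

Mean Ct: Abcb11 scramble siRNA 20.915; Abcb11 Akt10 siRNA 25.550; Rpl13a scramble siRNA 15.380; Rpl13a Akt10 siRNA 15.310
ΔCt(scramble siRNA) = 20.915 − 15.380 = 5.535
ΔCt(Akt10 siRNA) = 25.550 − 15.310 = 10.240
ΔΔCt = 10.240 − 5.535 = 4.705
Fold change = 2^(−4.705) = 0.0383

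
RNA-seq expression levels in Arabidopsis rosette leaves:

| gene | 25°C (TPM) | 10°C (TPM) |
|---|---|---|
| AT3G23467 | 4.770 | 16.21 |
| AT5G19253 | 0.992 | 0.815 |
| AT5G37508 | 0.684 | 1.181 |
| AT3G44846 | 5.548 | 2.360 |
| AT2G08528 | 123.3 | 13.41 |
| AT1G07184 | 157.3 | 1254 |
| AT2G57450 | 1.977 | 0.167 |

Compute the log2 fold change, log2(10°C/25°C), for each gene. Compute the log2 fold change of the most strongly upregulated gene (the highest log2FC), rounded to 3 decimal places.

2.995

log2(16.21/4.770) = 1.765  (AT3G23467)
log2(0.815/0.992) = -0.284  (AT5G19253)
log2(1.181/0.684) = 0.788  (AT5G37508)
log2(2.360/5.548) = -1.233  (AT3G44846)
log2(13.41/123.3) = -3.201  (AT2G08528)
log2(1254/157.3) = 2.995  (AT1G07184)
log2(0.167/1.977) = -3.565  (AT2G57450)
AT1G07184 is most strongly upregulated.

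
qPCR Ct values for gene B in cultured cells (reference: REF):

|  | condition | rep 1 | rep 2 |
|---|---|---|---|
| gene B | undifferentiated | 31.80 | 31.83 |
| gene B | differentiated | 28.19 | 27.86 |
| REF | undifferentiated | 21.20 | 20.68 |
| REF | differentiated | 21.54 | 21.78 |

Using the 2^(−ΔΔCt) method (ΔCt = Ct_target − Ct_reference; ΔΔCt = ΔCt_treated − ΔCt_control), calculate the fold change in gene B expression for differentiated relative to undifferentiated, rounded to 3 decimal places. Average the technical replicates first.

22.785

Mean Ct: gene B undifferentiated 31.815; gene B differentiated 28.025; REF undifferentiated 20.940; REF differentiated 21.660
ΔCt(undifferentiated) = 31.815 − 20.940 = 10.875
ΔCt(differentiated) = 28.025 − 21.660 = 6.365
ΔΔCt = 6.365 − 10.875 = -4.510
Fold change = 2^(−(-4.510)) = 2^4.510 = 22.7848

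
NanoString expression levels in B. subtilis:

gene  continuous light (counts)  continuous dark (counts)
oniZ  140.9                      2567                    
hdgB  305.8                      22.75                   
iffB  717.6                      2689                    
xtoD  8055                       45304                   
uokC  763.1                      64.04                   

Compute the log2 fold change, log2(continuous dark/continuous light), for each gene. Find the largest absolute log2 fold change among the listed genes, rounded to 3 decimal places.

4.187

log2(2567/140.9) = 4.187  (oniZ)
log2(22.75/305.8) = -3.749  (hdgB)
log2(2689/717.6) = 1.906  (iffB)
log2(45304/8055) = 2.492  (xtoD)
log2(64.04/763.1) = -3.575  (uokC)
The largest magnitude belongs to oniZ.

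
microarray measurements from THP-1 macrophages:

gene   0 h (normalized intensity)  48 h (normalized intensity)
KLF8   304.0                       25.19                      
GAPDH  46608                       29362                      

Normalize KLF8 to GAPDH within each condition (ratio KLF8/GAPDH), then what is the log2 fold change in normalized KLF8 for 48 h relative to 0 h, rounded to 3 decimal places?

-2.927

KLF8/GAPDH (0 h) = 304.0 / 46608 = 0.0065225
KLF8/GAPDH (48 h) = 25.19 / 29362 = 0.00085791
Fold change = 0.00085791 / 0.0065225 = 0.1315
log2(0.1315) = -2.9265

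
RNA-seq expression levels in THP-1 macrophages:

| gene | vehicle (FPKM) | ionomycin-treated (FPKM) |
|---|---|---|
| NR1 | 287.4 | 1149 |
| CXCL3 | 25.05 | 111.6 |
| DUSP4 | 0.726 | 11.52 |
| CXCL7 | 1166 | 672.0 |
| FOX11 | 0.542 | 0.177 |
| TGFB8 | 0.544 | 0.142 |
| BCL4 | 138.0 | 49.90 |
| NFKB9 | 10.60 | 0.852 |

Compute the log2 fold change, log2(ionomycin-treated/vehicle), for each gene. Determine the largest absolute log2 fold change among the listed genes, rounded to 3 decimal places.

3.988

log2(1149/287.4) = 1.999  (NR1)
log2(111.6/25.05) = 2.155  (CXCL3)
log2(11.52/0.726) = 3.988  (DUSP4)
log2(672.0/1166) = -0.795  (CXCL7)
log2(0.177/0.542) = -1.615  (FOX11)
log2(0.142/0.544) = -1.938  (TGFB8)
log2(49.90/138.0) = -1.468  (BCL4)
log2(0.852/10.60) = -3.637  (NFKB9)
The largest magnitude belongs to DUSP4.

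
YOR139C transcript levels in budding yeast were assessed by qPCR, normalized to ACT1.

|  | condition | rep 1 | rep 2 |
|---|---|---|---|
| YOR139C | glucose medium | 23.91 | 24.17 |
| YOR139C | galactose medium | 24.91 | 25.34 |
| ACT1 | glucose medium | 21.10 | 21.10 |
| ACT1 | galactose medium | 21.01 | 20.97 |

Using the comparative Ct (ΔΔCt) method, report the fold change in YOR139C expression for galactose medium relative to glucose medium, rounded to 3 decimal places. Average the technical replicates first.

Mean Ct: YOR139C glucose medium 24.040; YOR139C galactose medium 25.125; ACT1 glucose medium 21.100; ACT1 galactose medium 20.990
ΔCt(glucose medium) = 24.040 − 21.100 = 2.940
ΔCt(galactose medium) = 25.125 − 20.990 = 4.135
ΔΔCt = 4.135 − 2.940 = 1.195
Fold change = 2^(−1.195) = 0.4368

0.437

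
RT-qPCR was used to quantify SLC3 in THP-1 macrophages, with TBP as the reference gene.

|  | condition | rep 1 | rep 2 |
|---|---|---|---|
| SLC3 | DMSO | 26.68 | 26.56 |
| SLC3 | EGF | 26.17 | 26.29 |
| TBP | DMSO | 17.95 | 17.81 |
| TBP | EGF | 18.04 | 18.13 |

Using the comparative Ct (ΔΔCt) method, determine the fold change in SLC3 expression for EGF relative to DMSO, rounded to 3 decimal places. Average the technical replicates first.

1.510

Mean Ct: SLC3 DMSO 26.620; SLC3 EGF 26.230; TBP DMSO 17.880; TBP EGF 18.085
ΔCt(DMSO) = 26.620 − 17.880 = 8.740
ΔCt(EGF) = 26.230 − 18.085 = 8.145
ΔΔCt = 8.145 − 8.740 = -0.595
Fold change = 2^(−(-0.595)) = 2^0.595 = 1.5105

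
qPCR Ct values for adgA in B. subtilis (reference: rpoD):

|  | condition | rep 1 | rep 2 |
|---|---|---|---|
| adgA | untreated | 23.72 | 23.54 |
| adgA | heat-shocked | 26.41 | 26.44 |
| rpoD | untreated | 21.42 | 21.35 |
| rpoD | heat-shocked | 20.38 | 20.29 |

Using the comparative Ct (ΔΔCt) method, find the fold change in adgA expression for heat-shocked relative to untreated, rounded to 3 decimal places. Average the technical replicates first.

0.070

Mean Ct: adgA untreated 23.630; adgA heat-shocked 26.425; rpoD untreated 21.385; rpoD heat-shocked 20.335
ΔCt(untreated) = 23.630 − 21.385 = 2.245
ΔCt(heat-shocked) = 26.425 − 20.335 = 6.090
ΔΔCt = 6.090 − 2.245 = 3.845
Fold change = 2^(−3.845) = 0.0696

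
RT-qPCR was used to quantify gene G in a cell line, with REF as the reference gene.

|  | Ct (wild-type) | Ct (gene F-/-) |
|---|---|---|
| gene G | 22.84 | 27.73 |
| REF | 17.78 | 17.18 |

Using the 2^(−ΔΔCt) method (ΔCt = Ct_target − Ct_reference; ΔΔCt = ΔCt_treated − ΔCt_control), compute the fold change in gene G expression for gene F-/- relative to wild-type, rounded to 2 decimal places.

ΔCt(wild-type) = 22.840 − 17.780 = 5.060
ΔCt(gene F-/-) = 27.730 − 17.180 = 10.550
ΔΔCt = 10.550 − 5.060 = 5.490
Fold change = 2^(−5.490) = 0.022

0.02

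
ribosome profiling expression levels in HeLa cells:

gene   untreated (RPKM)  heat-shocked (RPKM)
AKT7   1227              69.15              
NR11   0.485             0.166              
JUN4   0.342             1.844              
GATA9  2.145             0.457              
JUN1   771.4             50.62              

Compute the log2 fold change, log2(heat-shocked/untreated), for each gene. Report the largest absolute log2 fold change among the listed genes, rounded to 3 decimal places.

log2(69.15/1227) = -4.149  (AKT7)
log2(0.166/0.485) = -1.547  (NR11)
log2(1.844/0.342) = 2.431  (JUN4)
log2(0.457/2.145) = -2.231  (GATA9)
log2(50.62/771.4) = -3.930  (JUN1)
The largest magnitude belongs to AKT7.

4.149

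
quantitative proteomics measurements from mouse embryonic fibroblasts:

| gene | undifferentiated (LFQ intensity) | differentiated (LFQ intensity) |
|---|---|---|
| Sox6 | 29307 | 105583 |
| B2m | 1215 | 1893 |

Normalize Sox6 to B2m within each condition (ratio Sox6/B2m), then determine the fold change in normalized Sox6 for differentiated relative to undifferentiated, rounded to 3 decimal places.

Sox6/B2m (undifferentiated) = 29307 / 1215 = 24.121
Sox6/B2m (differentiated) = 105583 / 1893 = 55.775
Fold change = 55.775 / 24.121 = 2.3123

2.312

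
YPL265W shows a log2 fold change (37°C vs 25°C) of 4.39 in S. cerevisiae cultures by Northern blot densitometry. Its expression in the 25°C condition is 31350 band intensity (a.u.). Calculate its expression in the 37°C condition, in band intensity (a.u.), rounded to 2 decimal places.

Fold change = 2^(4.39) = 20.9663
37°C expression = 31350 × 20.9663 = 657293.33

657293.33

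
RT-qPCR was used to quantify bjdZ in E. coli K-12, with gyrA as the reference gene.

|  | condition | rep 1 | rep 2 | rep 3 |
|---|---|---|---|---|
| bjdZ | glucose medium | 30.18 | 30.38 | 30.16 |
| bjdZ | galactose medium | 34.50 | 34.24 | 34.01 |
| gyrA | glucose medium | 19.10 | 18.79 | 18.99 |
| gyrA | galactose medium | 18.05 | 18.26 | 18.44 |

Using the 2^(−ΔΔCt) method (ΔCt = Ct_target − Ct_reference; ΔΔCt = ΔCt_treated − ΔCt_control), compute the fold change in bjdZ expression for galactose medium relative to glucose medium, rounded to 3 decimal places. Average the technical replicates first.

0.038

Mean Ct: bjdZ glucose medium 30.240; bjdZ galactose medium 34.250; gyrA glucose medium 18.960; gyrA galactose medium 18.250
ΔCt(glucose medium) = 30.240 − 18.960 = 11.280
ΔCt(galactose medium) = 34.250 − 18.250 = 16.000
ΔΔCt = 16.000 − 11.280 = 4.720
Fold change = 2^(−4.720) = 0.0379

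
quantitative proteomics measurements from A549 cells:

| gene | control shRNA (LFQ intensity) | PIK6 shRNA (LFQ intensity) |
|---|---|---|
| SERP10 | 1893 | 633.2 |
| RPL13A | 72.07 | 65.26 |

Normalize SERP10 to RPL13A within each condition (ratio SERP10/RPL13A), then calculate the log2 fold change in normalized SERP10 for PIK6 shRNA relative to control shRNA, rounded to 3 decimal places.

SERP10/RPL13A (control shRNA) = 1893 / 72.07 = 26.266
SERP10/RPL13A (PIK6 shRNA) = 633.2 / 65.26 = 9.7027
Fold change = 9.7027 / 26.266 = 0.3694
log2(0.3694) = -1.4367

-1.437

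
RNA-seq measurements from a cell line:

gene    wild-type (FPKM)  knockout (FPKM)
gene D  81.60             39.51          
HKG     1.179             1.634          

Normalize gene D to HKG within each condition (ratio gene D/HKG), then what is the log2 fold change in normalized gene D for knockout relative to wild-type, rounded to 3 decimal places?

-1.517

gene D/HKG (wild-type) = 81.60 / 1.179 = 69.211
gene D/HKG (knockout) = 39.51 / 1.634 = 24.18
Fold change = 24.18 / 69.211 = 0.3494
log2(0.3494) = -1.5172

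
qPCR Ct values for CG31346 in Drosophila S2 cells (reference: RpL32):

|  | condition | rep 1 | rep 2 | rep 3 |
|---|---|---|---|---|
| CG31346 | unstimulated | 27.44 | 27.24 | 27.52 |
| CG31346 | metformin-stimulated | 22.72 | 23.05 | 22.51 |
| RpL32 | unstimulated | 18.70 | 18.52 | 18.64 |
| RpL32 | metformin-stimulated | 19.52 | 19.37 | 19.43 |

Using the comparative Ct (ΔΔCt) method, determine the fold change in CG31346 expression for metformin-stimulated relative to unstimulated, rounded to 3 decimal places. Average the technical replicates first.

Mean Ct: CG31346 unstimulated 27.400; CG31346 metformin-stimulated 22.760; RpL32 unstimulated 18.620; RpL32 metformin-stimulated 19.440
ΔCt(unstimulated) = 27.400 − 18.620 = 8.780
ΔCt(metformin-stimulated) = 22.760 − 19.440 = 3.320
ΔΔCt = 3.320 − 8.780 = -5.460
Fold change = 2^(−(-5.460)) = 2^5.460 = 44.0173

44.017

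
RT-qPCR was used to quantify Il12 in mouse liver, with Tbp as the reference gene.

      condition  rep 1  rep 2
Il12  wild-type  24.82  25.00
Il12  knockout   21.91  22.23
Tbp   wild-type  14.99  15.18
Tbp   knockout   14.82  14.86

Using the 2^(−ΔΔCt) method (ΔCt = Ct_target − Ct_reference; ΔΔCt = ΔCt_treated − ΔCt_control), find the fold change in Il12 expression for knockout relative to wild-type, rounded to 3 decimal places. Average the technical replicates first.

6.042

Mean Ct: Il12 wild-type 24.910; Il12 knockout 22.070; Tbp wild-type 15.085; Tbp knockout 14.840
ΔCt(wild-type) = 24.910 − 15.085 = 9.825
ΔCt(knockout) = 22.070 − 14.840 = 7.230
ΔΔCt = 7.230 − 9.825 = -2.595
Fold change = 2^(−(-2.595)) = 2^2.595 = 6.0419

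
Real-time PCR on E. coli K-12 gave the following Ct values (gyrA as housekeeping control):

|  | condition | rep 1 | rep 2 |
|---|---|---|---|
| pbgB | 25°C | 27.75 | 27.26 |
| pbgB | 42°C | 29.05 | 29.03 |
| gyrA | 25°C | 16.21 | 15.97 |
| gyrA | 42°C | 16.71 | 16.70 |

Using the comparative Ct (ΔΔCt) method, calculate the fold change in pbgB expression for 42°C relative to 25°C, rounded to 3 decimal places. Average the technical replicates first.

0.529

Mean Ct: pbgB 25°C 27.505; pbgB 42°C 29.040; gyrA 25°C 16.090; gyrA 42°C 16.705
ΔCt(25°C) = 27.505 − 16.090 = 11.415
ΔCt(42°C) = 29.040 − 16.705 = 12.335
ΔΔCt = 12.335 − 11.415 = 0.920
Fold change = 2^(−0.920) = 0.5285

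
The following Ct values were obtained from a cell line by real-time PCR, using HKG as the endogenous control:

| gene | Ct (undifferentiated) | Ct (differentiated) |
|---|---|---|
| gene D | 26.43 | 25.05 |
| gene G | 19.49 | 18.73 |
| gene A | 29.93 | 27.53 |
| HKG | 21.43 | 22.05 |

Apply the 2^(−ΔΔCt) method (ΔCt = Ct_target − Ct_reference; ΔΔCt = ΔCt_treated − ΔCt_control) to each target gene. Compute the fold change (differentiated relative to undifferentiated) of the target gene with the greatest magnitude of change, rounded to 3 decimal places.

gene D: ΔΔCt = (25.05−22.05) − (26.43−21.43) = 3.00 − 5.00 = -2.00; fold change = 2^2.00 = 4.000
gene G: ΔΔCt = (18.73−22.05) − (19.49−21.43) = -3.32 − (-1.94) = -1.38; fold change = 2^1.38 = 2.603
gene A: ΔΔCt = (27.53−22.05) − (29.93−21.43) = 5.48 − 8.50 = -3.02; fold change = 2^3.02 = 8.112
gene A has the largest |ΔΔCt| = 3.02.

8.112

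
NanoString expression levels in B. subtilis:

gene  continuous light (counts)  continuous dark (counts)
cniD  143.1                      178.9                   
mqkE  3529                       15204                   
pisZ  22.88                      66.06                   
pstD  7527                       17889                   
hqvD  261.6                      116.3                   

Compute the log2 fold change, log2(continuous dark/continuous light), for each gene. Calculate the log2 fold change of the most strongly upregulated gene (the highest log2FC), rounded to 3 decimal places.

2.107

log2(178.9/143.1) = 0.322  (cniD)
log2(15204/3529) = 2.107  (mqkE)
log2(66.06/22.88) = 1.530  (pisZ)
log2(17889/7527) = 1.249  (pstD)
log2(116.3/261.6) = -1.170  (hqvD)
mqkE is most strongly upregulated.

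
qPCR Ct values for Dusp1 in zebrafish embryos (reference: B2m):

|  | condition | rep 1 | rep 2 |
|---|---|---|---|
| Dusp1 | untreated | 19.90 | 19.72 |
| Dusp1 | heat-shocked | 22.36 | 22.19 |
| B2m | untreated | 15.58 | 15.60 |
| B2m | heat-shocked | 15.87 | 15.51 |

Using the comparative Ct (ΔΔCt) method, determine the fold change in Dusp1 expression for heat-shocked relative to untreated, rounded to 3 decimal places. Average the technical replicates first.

0.194

Mean Ct: Dusp1 untreated 19.810; Dusp1 heat-shocked 22.275; B2m untreated 15.590; B2m heat-shocked 15.690
ΔCt(untreated) = 19.810 − 15.590 = 4.220
ΔCt(heat-shocked) = 22.275 − 15.690 = 6.585
ΔΔCt = 6.585 − 4.220 = 2.365
Fold change = 2^(−2.365) = 0.1941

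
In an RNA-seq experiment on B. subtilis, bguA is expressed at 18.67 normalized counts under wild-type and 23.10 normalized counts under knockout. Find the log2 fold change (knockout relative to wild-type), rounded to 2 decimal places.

0.31

Fold change = 23.10 / 18.67 = 1.2373
log2(1.2373) = 0.307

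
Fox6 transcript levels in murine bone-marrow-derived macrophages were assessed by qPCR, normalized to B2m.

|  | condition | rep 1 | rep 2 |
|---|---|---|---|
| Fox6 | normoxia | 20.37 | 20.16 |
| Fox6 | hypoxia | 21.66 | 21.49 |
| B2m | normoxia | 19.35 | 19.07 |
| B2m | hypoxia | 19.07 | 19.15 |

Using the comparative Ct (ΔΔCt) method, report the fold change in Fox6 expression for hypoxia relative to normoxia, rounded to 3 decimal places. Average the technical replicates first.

0.376

Mean Ct: Fox6 normoxia 20.265; Fox6 hypoxia 21.575; B2m normoxia 19.210; B2m hypoxia 19.110
ΔCt(normoxia) = 20.265 − 19.210 = 1.055
ΔCt(hypoxia) = 21.575 − 19.110 = 2.465
ΔΔCt = 2.465 − 1.055 = 1.410
Fold change = 2^(−1.410) = 0.3763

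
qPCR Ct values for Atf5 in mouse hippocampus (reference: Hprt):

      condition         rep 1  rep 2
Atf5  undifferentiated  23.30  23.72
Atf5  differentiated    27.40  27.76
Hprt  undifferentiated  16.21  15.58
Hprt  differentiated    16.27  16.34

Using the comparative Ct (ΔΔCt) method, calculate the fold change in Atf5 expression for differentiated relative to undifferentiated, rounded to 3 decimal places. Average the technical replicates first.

0.079

Mean Ct: Atf5 undifferentiated 23.510; Atf5 differentiated 27.580; Hprt undifferentiated 15.895; Hprt differentiated 16.305
ΔCt(undifferentiated) = 23.510 − 15.895 = 7.615
ΔCt(differentiated) = 27.580 − 16.305 = 11.275
ΔΔCt = 11.275 − 7.615 = 3.660
Fold change = 2^(−3.660) = 0.0791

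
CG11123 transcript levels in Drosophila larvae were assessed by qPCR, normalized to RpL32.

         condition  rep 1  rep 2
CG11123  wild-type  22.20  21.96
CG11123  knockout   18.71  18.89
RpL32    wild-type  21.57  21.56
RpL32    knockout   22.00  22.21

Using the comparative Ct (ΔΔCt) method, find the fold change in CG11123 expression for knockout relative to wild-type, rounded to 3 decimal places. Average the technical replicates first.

Mean Ct: CG11123 wild-type 22.080; CG11123 knockout 18.800; RpL32 wild-type 21.565; RpL32 knockout 22.105
ΔCt(wild-type) = 22.080 − 21.565 = 0.515
ΔCt(knockout) = 18.800 − 22.105 = -3.305
ΔΔCt = -3.305 − 0.515 = -3.820
Fold change = 2^(−(-3.820)) = 2^3.820 = 14.1232

14.123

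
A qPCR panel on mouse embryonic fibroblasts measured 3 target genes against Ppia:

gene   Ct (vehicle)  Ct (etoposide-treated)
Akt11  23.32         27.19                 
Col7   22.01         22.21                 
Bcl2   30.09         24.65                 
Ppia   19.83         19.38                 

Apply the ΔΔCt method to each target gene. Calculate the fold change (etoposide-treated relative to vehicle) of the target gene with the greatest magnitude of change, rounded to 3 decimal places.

31.779

Akt11: ΔΔCt = (27.19−19.38) − (23.32−19.83) = 7.81 − 3.49 = 4.32; fold change = 2^-4.32 = 0.050
Col7: ΔΔCt = (22.21−19.38) − (22.01−19.83) = 2.83 − 2.18 = 0.65; fold change = 2^-0.65 = 0.637
Bcl2: ΔΔCt = (24.65−19.38) − (30.09−19.83) = 5.27 − 10.26 = -4.99; fold change = 2^4.99 = 31.779
Bcl2 has the largest |ΔΔCt| = 4.99.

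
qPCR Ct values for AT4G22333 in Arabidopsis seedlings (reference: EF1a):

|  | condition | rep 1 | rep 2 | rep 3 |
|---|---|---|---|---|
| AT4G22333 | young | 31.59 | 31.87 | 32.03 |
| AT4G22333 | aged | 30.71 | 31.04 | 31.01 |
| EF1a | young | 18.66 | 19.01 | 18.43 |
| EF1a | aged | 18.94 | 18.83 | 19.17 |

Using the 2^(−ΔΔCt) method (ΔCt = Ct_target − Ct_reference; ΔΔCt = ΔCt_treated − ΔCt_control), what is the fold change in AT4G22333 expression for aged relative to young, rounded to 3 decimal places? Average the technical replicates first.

2.282

Mean Ct: AT4G22333 young 31.830; AT4G22333 aged 30.920; EF1a young 18.700; EF1a aged 18.980
ΔCt(young) = 31.830 − 18.700 = 13.130
ΔCt(aged) = 30.920 − 18.980 = 11.940
ΔΔCt = 11.940 − 13.130 = -1.190
Fold change = 2^(−(-1.190)) = 2^1.190 = 2.2815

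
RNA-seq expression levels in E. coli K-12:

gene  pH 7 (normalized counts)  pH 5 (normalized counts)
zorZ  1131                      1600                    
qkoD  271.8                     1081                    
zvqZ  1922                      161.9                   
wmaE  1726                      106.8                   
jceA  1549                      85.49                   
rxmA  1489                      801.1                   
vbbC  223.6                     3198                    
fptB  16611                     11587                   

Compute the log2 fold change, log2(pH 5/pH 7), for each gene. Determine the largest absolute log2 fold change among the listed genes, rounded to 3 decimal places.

log2(1600/1131) = 0.500  (zorZ)
log2(1081/271.8) = 1.992  (qkoD)
log2(161.9/1922) = -3.569  (zvqZ)
log2(106.8/1726) = -4.014  (wmaE)
log2(85.49/1549) = -4.179  (jceA)
log2(801.1/1489) = -0.894  (rxmA)
log2(3198/223.6) = 3.838  (vbbC)
log2(11587/16611) = -0.520  (fptB)
The largest magnitude belongs to jceA.

4.179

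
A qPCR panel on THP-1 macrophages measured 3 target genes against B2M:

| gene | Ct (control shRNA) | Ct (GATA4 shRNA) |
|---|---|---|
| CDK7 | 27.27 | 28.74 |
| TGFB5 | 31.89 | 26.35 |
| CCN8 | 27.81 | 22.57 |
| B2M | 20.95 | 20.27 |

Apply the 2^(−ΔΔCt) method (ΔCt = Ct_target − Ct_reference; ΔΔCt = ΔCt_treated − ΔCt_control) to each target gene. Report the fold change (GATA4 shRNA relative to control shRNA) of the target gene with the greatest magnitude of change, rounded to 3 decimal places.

CDK7: ΔΔCt = (28.74−20.27) − (27.27−20.95) = 8.47 − 6.32 = 2.15; fold change = 2^-2.15 = 0.225
TGFB5: ΔΔCt = (26.35−20.27) − (31.89−20.95) = 6.08 − 10.94 = -4.86; fold change = 2^4.86 = 29.041
CCN8: ΔΔCt = (22.57−20.27) − (27.81−20.95) = 2.30 − 6.86 = -4.56; fold change = 2^4.56 = 23.588
TGFB5 has the largest |ΔΔCt| = 4.86.

29.041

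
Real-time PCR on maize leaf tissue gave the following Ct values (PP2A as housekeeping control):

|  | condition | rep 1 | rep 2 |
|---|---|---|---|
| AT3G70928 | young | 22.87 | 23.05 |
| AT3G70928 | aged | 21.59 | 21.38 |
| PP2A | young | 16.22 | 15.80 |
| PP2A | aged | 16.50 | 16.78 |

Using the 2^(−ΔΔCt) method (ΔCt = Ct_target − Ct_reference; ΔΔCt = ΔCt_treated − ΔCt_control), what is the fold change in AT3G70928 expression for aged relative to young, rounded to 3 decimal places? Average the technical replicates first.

Mean Ct: AT3G70928 young 22.960; AT3G70928 aged 21.485; PP2A young 16.010; PP2A aged 16.640
ΔCt(young) = 22.960 − 16.010 = 6.950
ΔCt(aged) = 21.485 − 16.640 = 4.845
ΔΔCt = 4.845 − 6.950 = -2.105
Fold change = 2^(−(-2.105)) = 2^2.105 = 4.3020

4.302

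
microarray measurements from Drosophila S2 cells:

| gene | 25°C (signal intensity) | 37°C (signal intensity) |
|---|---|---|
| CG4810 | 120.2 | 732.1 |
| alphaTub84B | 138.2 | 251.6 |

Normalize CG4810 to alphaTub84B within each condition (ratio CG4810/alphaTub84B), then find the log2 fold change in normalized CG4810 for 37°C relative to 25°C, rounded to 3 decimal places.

CG4810/alphaTub84B (25°C) = 120.2 / 138.2 = 0.86975
CG4810/alphaTub84B (37°C) = 732.1 / 251.6 = 2.9098
Fold change = 2.9098 / 0.86975 = 3.3455
log2(3.3455) = 1.7422

1.742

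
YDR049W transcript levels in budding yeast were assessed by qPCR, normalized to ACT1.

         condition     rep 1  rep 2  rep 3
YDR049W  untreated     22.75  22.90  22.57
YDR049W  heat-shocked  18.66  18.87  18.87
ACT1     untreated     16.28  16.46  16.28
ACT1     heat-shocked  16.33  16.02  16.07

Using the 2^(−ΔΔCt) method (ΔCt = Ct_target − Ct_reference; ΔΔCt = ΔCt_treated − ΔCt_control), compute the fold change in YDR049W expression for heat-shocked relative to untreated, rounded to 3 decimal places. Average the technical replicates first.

13.361

Mean Ct: YDR049W untreated 22.740; YDR049W heat-shocked 18.800; ACT1 untreated 16.340; ACT1 heat-shocked 16.140
ΔCt(untreated) = 22.740 − 16.340 = 6.400
ΔCt(heat-shocked) = 18.800 − 16.140 = 2.660
ΔΔCt = 2.660 − 6.400 = -3.740
Fold change = 2^(−(-3.740)) = 2^3.740 = 13.3614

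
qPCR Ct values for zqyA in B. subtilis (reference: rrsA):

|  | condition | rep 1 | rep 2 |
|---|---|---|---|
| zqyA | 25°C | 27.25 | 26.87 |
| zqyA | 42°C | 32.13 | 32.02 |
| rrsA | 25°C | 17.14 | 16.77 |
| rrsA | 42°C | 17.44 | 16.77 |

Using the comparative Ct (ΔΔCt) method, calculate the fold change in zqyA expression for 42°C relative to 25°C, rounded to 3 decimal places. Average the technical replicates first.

Mean Ct: zqyA 25°C 27.060; zqyA 42°C 32.075; rrsA 25°C 16.955; rrsA 42°C 17.105
ΔCt(25°C) = 27.060 − 16.955 = 10.105
ΔCt(42°C) = 32.075 − 17.105 = 14.970
ΔΔCt = 14.970 − 10.105 = 4.865
Fold change = 2^(−4.865) = 0.0343

0.034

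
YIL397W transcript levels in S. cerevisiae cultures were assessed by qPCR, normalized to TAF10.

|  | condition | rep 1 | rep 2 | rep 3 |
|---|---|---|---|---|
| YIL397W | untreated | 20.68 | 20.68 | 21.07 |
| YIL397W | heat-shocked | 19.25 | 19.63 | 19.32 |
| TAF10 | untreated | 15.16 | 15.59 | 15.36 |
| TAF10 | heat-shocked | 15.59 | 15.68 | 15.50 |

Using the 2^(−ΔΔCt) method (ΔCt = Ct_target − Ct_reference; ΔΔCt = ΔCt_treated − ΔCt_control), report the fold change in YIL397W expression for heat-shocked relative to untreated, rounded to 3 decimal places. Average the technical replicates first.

Mean Ct: YIL397W untreated 20.810; YIL397W heat-shocked 19.400; TAF10 untreated 15.370; TAF10 heat-shocked 15.590
ΔCt(untreated) = 20.810 − 15.370 = 5.440
ΔCt(heat-shocked) = 19.400 − 15.590 = 3.810
ΔΔCt = 3.810 − 5.440 = -1.630
Fold change = 2^(−(-1.630)) = 2^1.630 = 3.0951

3.095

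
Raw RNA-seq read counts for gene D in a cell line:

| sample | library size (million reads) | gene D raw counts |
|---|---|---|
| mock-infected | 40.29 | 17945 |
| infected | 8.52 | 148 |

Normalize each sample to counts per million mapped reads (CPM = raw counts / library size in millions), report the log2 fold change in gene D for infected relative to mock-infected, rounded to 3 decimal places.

CPM(mock-infected) = 17945 / 40.29 = 445.3959
CPM(infected) = 148 / 8.52 = 17.3709
Fold change = 17.3709 / 445.3959 = 0.03900
log2(0.03900) = -4.6803

-4.680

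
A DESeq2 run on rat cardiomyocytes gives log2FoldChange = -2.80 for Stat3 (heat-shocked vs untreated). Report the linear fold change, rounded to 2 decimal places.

Fold change = 2^(-2.80) = 0.144

0.14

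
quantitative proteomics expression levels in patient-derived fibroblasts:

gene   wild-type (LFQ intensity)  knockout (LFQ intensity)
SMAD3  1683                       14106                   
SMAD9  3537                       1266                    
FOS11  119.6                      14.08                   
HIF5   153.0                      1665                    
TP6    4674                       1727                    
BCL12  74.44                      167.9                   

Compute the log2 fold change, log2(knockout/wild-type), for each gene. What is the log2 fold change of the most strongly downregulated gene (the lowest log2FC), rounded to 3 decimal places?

-3.086

log2(14106/1683) = 3.067  (SMAD3)
log2(1266/3537) = -1.482  (SMAD9)
log2(14.08/119.6) = -3.086  (FOS11)
log2(1665/153.0) = 3.444  (HIF5)
log2(1727/4674) = -1.436  (TP6)
log2(167.9/74.44) = 1.173  (BCL12)
FOS11 is most strongly downregulated.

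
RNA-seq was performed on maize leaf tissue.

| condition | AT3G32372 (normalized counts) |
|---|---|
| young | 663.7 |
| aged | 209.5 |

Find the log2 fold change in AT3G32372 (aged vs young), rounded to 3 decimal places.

Fold change = 209.5 / 663.7 = 0.3157
log2(0.3157) = -1.6636

-1.664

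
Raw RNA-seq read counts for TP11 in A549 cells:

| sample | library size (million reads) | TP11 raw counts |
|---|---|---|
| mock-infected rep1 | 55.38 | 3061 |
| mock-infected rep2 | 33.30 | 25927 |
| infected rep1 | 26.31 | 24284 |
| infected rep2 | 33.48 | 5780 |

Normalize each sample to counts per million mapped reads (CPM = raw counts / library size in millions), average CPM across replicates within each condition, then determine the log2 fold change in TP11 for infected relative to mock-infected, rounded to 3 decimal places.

0.394

CPM(mock-infected rep1) = 3061 / 55.38 = 55.2727
CPM(mock-infected rep2) = 25927 / 33.30 = 778.5886
CPM(infected rep1) = 24284 / 26.31 = 922.9951
CPM(infected rep2) = 5780 / 33.48 = 172.6404
mean CPM(mock-infected) = 416.9306; mean CPM(infected) = 547.8177
Fold change = 547.8177 / 416.9306 = 1.31393
log2(1.31393) = 0.3939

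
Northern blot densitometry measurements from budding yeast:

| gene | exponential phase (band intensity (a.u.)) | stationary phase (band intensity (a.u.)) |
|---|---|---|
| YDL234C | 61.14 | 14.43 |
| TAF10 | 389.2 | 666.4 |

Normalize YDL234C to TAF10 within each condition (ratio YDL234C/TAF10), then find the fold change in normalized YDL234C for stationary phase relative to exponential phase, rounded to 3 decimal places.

0.138

YDL234C/TAF10 (exponential phase) = 61.14 / 389.2 = 0.15709
YDL234C/TAF10 (stationary phase) = 14.43 / 666.4 = 0.021654
Fold change = 0.021654 / 0.15709 = 0.1378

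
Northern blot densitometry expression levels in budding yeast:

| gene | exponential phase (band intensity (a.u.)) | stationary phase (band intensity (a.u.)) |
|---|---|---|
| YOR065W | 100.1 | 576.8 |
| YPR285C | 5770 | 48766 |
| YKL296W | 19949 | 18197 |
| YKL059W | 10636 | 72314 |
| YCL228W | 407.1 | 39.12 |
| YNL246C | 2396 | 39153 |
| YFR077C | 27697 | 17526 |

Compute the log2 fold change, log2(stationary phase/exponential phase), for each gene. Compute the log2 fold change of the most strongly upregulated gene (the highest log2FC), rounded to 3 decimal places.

log2(576.8/100.1) = 2.527  (YOR065W)
log2(48766/5770) = 3.079  (YPR285C)
log2(18197/19949) = -0.133  (YKL296W)
log2(72314/10636) = 2.765  (YKL059W)
log2(39.12/407.1) = -3.379  (YCL228W)
log2(39153/2396) = 4.030  (YNL246C)
log2(17526/27697) = -0.660  (YFR077C)
YNL246C is most strongly upregulated.

4.030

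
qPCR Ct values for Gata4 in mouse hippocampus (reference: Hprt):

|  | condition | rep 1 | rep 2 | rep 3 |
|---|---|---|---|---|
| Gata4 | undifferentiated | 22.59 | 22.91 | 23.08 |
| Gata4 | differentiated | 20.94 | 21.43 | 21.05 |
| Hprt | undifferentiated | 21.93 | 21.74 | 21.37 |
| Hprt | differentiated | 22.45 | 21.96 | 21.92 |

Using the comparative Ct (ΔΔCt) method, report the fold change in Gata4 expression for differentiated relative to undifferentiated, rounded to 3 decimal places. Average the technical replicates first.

4.438

Mean Ct: Gata4 undifferentiated 22.860; Gata4 differentiated 21.140; Hprt undifferentiated 21.680; Hprt differentiated 22.110
ΔCt(undifferentiated) = 22.860 − 21.680 = 1.180
ΔCt(differentiated) = 21.140 − 22.110 = -0.970
ΔΔCt = -0.970 − 1.180 = -2.150
Fold change = 2^(−(-2.150)) = 2^2.150 = 4.4383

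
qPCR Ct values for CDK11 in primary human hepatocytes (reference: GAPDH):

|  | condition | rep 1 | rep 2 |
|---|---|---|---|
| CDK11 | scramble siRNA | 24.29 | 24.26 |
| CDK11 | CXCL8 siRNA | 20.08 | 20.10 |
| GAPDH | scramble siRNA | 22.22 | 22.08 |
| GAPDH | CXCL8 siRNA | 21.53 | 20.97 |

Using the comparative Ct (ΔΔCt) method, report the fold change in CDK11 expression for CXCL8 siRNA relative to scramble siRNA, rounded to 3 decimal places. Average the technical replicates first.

9.747

Mean Ct: CDK11 scramble siRNA 24.275; CDK11 CXCL8 siRNA 20.090; GAPDH scramble siRNA 22.150; GAPDH CXCL8 siRNA 21.250
ΔCt(scramble siRNA) = 24.275 − 22.150 = 2.125
ΔCt(CXCL8 siRNA) = 20.090 − 21.250 = -1.160
ΔΔCt = -1.160 − 2.125 = -3.285
Fold change = 2^(−(-3.285)) = 2^3.285 = 9.7473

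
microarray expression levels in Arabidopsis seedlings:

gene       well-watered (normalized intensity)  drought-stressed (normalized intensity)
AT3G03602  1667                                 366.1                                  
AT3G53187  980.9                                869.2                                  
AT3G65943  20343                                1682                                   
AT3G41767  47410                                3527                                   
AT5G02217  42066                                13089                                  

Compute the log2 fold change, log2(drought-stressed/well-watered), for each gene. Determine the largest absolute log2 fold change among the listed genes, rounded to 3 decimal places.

log2(366.1/1667) = -2.187  (AT3G03602)
log2(869.2/980.9) = -0.174  (AT3G53187)
log2(1682/20343) = -3.596  (AT3G65943)
log2(3527/47410) = -3.749  (AT3G41767)
log2(13089/42066) = -1.684  (AT5G02217)
The largest magnitude belongs to AT3G41767.

3.749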